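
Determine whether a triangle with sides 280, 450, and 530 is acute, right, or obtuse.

right

Compare the square of the longest side to the sum of squares of the other two: 280² + 450² = 280900 = 530².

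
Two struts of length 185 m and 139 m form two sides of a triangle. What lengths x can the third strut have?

46 < x < 324

By the triangle inequality, x must be less than 185 + 139 = 324 and greater than |185 − 139| = 46.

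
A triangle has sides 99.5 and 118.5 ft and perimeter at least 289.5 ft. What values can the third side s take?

Triangle inequality alone gives 19.0 < s < 218.0.
The perimeter condition gives s ≥ 289.5 − 99.5 − 118.5 = 71.5.
Intersecting the two: 71.5 ≤ s < 218.0.

71.5 ≤ s < 218.0 ft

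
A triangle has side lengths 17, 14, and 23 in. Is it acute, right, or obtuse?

Compare the square of the longest side to the sum of squares of the other two: 14² + 17² = 485 < 529 = 23².

obtuse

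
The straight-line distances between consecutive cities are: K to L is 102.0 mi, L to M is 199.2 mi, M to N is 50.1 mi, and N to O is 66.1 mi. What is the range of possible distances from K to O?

0 ≤ KO ≤ 417.4 mi

The maximum is all hops collinear in one direction: 102.0 + 199.2 + 50.1 + 66.1 = 417.4.
The longest hop is 199.2; the others sum to 218.2. Since 199.2 ≤ 218.2, the path can fold back on itself completely, so the minimum distance is 0.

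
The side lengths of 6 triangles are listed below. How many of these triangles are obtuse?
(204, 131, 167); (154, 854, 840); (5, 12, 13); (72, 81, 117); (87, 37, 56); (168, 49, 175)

2

(204,131,167): 131²+167² = 45050 > 41616 = 204² → acute
(154,854,840): 154²+840² = 729316 = 854² → right
(5,12,13): 5²+12² = 169 = 13² → right
(72,81,117): 72²+81² = 11745 < 13689 = 117² → obtuse
(87,37,56): 37²+56² = 4505 < 7569 = 87² → obtuse
(168,49,175): 49²+168² = 30625 = 175² → right
2 of the 6 are obtuse.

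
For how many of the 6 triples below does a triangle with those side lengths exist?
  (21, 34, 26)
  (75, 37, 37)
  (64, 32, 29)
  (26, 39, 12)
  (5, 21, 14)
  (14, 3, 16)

(21,26,34): 21+26 > 34 → valid
(37,37,75): 37+37 ≤ 75 → not valid
(29,32,64): 29+32 ≤ 64 → not valid
(12,26,39): 12+26 ≤ 39 → not valid
(5,14,21): 5+14 ≤ 21 → not valid
(3,14,16): 3+14 > 16 → valid
2 of the 6 triples form a triangle.

2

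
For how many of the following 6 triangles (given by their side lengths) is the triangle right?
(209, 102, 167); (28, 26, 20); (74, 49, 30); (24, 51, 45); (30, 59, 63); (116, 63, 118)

(209,102,167): 102²+167² = 38293 < 43681 = 209² → obtuse
(28,26,20): 20²+26² = 1076 > 784 = 28² → acute
(74,49,30): 30²+49² = 3301 < 5476 = 74² → obtuse
(24,51,45): 24²+45² = 2601 = 51² → right
(30,59,63): 30²+59² = 4381 > 3969 = 63² → acute
(116,63,118): 63²+116² = 17425 > 13924 = 118² → acute
1 of the 6 is right.

1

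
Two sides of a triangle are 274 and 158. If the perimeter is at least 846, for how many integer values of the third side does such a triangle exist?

Triangle inequality: 116 < x < 432. Perimeter ≥ 846 gives x ≥ 846 − 274 − 158 = 414.
So 414 ≤ x < 432; integers 414 through 431: 18 values.

18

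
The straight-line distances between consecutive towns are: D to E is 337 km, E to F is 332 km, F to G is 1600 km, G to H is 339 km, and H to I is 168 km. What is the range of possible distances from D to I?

424 ≤ DI ≤ 2776 km

The maximum is all hops collinear in one direction: 337 + 332 + 1600 + 339 + 168 = 2776.
The longest hop is 1600; the others sum to 1176. Folding the others back against it leaves at least 1600 − 1176 = 424.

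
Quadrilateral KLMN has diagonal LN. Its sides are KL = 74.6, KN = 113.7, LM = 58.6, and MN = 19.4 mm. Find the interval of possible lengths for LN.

39.2 < LN < 78.0

From triangle KLN: |74.6 − 113.7| < LN < 74.6 + 113.7, i.e. 39.1 < LN < 188.3.
From triangle MLN: 39.2 < LN < 78.0.
Both must hold, so LN lies in the intersection.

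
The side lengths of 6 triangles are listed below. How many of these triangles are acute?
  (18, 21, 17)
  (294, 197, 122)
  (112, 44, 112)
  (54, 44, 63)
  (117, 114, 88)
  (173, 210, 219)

5

(18,21,17): 17²+18² = 613 > 441 = 21² → acute
(294,197,122): 122²+197² = 53693 < 86436 = 294² → obtuse
(112,44,112): 44²+112² = 14480 > 12544 = 112² → acute
(54,44,63): 44²+54² = 4852 > 3969 = 63² → acute
(117,114,88): 88²+114² = 20740 > 13689 = 117² → acute
(173,210,219): 173²+210² = 74029 > 47961 = 219² → acute
5 of the 6 are acute.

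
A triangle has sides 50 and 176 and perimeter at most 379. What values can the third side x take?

Triangle inequality alone gives 126 < x < 226.
The perimeter condition gives x ≤ 379 − 50 − 176 = 153.
Intersecting the two: 126 < x ≤ 153.

126 < x ≤ 153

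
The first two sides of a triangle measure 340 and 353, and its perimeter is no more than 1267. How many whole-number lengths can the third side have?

561

Triangle inequality: 13 < x < 693. Perimeter ≤ 1267 gives x ≤ 1267 − 340 − 353 = 574.
So 13 < x ≤ 574; integers 14 through 574: 561 values.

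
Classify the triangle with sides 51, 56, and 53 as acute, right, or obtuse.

acute

Compare the square of the longest side to the sum of squares of the other two: 51² + 53² = 5410 > 3136 = 56².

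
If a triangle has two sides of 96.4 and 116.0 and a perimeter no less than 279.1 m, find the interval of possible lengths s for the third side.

Triangle inequality alone gives 19.6 < s < 212.4.
The perimeter condition gives s ≥ 279.1 − 96.4 − 116.0 = 66.7.
Intersecting the two: 66.7 ≤ s < 212.4.

66.7 ≤ s < 212.4 m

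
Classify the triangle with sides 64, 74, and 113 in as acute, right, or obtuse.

obtuse

Compare the square of the longest side to the sum of squares of the other two: 64² + 74² = 9572 < 12769 = 113².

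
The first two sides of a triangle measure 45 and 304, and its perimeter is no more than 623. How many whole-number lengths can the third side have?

15

Triangle inequality: 259 < x < 349. Perimeter ≤ 623 gives x ≤ 623 − 45 − 304 = 274.
So 259 < x ≤ 274; integers 260 through 274: 15 values.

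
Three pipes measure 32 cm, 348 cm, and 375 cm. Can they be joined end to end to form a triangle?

The longest side is 375, and the other two sum to 380.
Since 380 > 375, the triangle inequality holds.

Yes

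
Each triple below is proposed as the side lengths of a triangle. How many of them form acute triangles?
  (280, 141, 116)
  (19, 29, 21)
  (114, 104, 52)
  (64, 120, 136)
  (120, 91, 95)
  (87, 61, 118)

(280,141,116): 116+141 ≤ 280, not a triangle
(19,29,21): 19²+21² = 802 < 841 = 29² → obtuse
(114,104,52): 52²+104² = 13520 > 12996 = 114² → acute
(64,120,136): 64²+120² = 18496 = 136² → right
(120,91,95): 91²+95² = 17306 > 14400 = 120² → acute
(87,61,118): 61²+87² = 11290 < 13924 = 118² → obtuse
2 of the 6 are acute.

2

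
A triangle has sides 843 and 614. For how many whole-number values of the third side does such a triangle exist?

1227

The third side lies in the open interval (229, 1457).
Integers from 230 to 1456 inclusive: 1456 − 230 + 1 = 1227.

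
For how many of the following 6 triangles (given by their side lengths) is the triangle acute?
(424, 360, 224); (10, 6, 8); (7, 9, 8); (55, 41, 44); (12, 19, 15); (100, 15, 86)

3

(424,360,224): 224²+360² = 179776 = 424² → right
(10,6,8): 6²+8² = 100 = 10² → right
(7,9,8): 7²+8² = 113 > 81 = 9² → acute
(55,41,44): 41²+44² = 3617 > 3025 = 55² → acute
(12,19,15): 12²+15² = 369 > 361 = 19² → acute
(100,15,86): 15²+86² = 7621 < 10000 = 100² → obtuse
3 of the 6 are acute.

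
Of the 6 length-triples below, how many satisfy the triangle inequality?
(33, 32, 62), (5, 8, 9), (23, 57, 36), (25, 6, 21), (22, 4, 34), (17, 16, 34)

4

(32,33,62): 32+33 > 62 → valid
(5,8,9): 5+8 > 9 → valid
(23,36,57): 23+36 > 57 → valid
(6,21,25): 6+21 > 25 → valid
(4,22,34): 4+22 ≤ 34 → not valid
(16,17,34): 16+17 ≤ 34 → not valid
4 of the 6 triples form a triangle.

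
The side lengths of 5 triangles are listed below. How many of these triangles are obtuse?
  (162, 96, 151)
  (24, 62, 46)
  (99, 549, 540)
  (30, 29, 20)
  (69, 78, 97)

1

(162,96,151): 96²+151² = 32017 > 26244 = 162² → acute
(24,62,46): 24²+46² = 2692 < 3844 = 62² → obtuse
(99,549,540): 99²+540² = 301401 = 549² → right
(30,29,20): 20²+29² = 1241 > 900 = 30² → acute
(69,78,97): 69²+78² = 10845 > 9409 = 97² → acute
1 of the 5 is obtuse.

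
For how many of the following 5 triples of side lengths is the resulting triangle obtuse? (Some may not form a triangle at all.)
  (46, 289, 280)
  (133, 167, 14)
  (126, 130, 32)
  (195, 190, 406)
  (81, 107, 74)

(46,289,280): 46²+280² = 80516 < 83521 = 289² → obtuse
(133,167,14): 14+133 ≤ 167, not a triangle
(126,130,32): 32²+126² = 16900 = 130² → right
(195,190,406): 190+195 ≤ 406, not a triangle
(81,107,74): 74²+81² = 12037 > 11449 = 107² → acute
1 of the 5 is obtuse.

1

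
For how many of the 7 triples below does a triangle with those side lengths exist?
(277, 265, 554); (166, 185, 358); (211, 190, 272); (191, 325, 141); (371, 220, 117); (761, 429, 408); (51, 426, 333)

(265,277,554): 265+277 ≤ 554 → not valid
(166,185,358): 166+185 ≤ 358 → not valid
(190,211,272): 190+211 > 272 → valid
(141,191,325): 141+191 > 325 → valid
(117,220,371): 117+220 ≤ 371 → not valid
(408,429,761): 408+429 > 761 → valid
(51,333,426): 51+333 ≤ 426 → not valid
3 of the 7 triples form a triangle.

3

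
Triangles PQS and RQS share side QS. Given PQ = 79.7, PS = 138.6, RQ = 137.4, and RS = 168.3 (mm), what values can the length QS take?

58.9 < QS < 218.3

From triangle PQS: |79.7 − 138.6| < QS < 79.7 + 138.6, i.e. 58.9 < QS < 218.3.
From triangle RQS: 30.9 < QS < 305.7.
Both must hold, so QS lies in the intersection.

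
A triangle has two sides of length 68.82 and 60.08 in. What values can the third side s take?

8.74 < s < 128.90

By the triangle inequality, s must be less than 68.82 + 60.08 = 128.90 and greater than |68.82 − 60.08| = 8.74.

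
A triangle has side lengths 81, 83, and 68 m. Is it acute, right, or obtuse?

acute

Compare the square of the longest side to the sum of squares of the other two: 68² + 81² = 11185 > 6889 = 83².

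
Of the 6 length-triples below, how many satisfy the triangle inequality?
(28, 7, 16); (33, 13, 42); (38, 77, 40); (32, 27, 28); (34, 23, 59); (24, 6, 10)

3

(7,16,28): 7+16 ≤ 28 → not valid
(13,33,42): 13+33 > 42 → valid
(38,40,77): 38+40 > 77 → valid
(27,28,32): 27+28 > 32 → valid
(23,34,59): 23+34 ≤ 59 → not valid
(6,10,24): 6+10 ≤ 24 → not valid
3 of the 6 triples form a triangle.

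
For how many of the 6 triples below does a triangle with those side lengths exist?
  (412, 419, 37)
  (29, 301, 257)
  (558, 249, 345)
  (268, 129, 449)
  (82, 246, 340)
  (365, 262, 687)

2

(37,412,419): 37+412 > 419 → valid
(29,257,301): 29+257 ≤ 301 → not valid
(249,345,558): 249+345 > 558 → valid
(129,268,449): 129+268 ≤ 449 → not valid
(82,246,340): 82+246 ≤ 340 → not valid
(262,365,687): 262+365 ≤ 687 → not valid
2 of the 6 triples form a triangle.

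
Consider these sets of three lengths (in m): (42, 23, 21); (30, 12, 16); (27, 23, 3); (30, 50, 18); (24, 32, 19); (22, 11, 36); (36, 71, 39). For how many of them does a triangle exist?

3

(21,23,42): 21+23 > 42 → valid
(12,16,30): 12+16 ≤ 30 → not valid
(3,23,27): 3+23 ≤ 27 → not valid
(18,30,50): 18+30 ≤ 50 → not valid
(19,24,32): 19+24 > 32 → valid
(11,22,36): 11+22 ≤ 36 → not valid
(36,39,71): 36+39 > 71 → valid
3 of the 7 triples form a triangle.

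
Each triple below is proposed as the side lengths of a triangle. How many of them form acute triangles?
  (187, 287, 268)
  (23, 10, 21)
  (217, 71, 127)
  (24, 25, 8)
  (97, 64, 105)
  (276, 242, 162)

5

(187,287,268): 187²+268² = 106793 > 82369 = 287² → acute
(23,10,21): 10²+21² = 541 > 529 = 23² → acute
(217,71,127): 71+127 ≤ 217, not a triangle
(24,25,8): 8²+24² = 640 > 625 = 25² → acute
(97,64,105): 64²+97² = 13505 > 11025 = 105² → acute
(276,242,162): 162²+242² = 84808 > 76176 = 276² → acute
5 of the 6 are acute.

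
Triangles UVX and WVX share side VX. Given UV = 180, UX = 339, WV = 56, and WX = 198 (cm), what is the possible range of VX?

From triangle UVX: |180 − 339| < VX < 180 + 339, i.e. 159 < VX < 519.
From triangle WVX: 142 < VX < 254.
Both must hold, so VX lies in the intersection.

159 < VX < 254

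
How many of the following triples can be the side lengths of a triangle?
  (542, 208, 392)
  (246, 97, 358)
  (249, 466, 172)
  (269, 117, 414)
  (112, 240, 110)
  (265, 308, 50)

(208,392,542): 208+392 > 542 → valid
(97,246,358): 97+246 ≤ 358 → not valid
(172,249,466): 172+249 ≤ 466 → not valid
(117,269,414): 117+269 ≤ 414 → not valid
(110,112,240): 110+112 ≤ 240 → not valid
(50,265,308): 50+265 > 308 → valid
2 of the 6 triples form a triangle.

2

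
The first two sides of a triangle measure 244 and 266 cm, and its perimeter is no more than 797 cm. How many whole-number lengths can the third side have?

265

Triangle inequality: 22 < x < 510. Perimeter ≤ 797 gives x ≤ 797 − 244 − 266 = 287.
So 22 < x ≤ 287; integers 23 through 287: 265 values.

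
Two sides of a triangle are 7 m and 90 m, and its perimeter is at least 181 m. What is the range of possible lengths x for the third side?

84 ≤ x < 97

Triangle inequality alone gives 83 < x < 97.
The perimeter condition gives x ≥ 181 − 7 − 90 = 84.
Intersecting the two: 84 ≤ x < 97.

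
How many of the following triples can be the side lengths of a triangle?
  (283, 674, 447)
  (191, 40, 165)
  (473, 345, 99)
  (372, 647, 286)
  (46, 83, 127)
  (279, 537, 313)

5

(283,447,674): 283+447 > 674 → valid
(40,165,191): 40+165 > 191 → valid
(99,345,473): 99+345 ≤ 473 → not valid
(286,372,647): 286+372 > 647 → valid
(46,83,127): 46+83 > 127 → valid
(279,313,537): 279+313 > 537 → valid
5 of the 6 triples form a triangle.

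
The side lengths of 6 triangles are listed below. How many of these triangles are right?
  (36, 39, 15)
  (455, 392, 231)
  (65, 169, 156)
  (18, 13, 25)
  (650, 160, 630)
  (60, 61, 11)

5

(36,39,15): 15²+36² = 1521 = 39² → right
(455,392,231): 231²+392² = 207025 = 455² → right
(65,169,156): 65²+156² = 28561 = 169² → right
(18,13,25): 13²+18² = 493 < 625 = 25² → obtuse
(650,160,630): 160²+630² = 422500 = 650² → right
(60,61,11): 11²+60² = 3721 = 61² → right
5 of the 6 are right.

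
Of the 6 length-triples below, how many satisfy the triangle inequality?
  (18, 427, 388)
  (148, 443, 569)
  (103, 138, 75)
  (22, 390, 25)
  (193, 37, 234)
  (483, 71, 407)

2

(18,388,427): 18+388 ≤ 427 → not valid
(148,443,569): 148+443 > 569 → valid
(75,103,138): 75+103 > 138 → valid
(22,25,390): 22+25 ≤ 390 → not valid
(37,193,234): 37+193 ≤ 234 → not valid
(71,407,483): 71+407 ≤ 483 → not valid
2 of the 6 triples form a triangle.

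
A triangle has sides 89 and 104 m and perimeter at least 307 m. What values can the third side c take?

Triangle inequality alone gives 15 < c < 193.
The perimeter condition gives c ≥ 307 − 89 − 104 = 114.
Intersecting the two: 114 ≤ c < 193.

114 ≤ c < 193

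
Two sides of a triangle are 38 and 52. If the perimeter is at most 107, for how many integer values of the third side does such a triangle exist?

3

Triangle inequality: 14 < x < 90. Perimeter ≤ 107 gives x ≤ 107 − 38 − 52 = 17.
So 14 < x ≤ 17; integers 15 through 17: 3 values.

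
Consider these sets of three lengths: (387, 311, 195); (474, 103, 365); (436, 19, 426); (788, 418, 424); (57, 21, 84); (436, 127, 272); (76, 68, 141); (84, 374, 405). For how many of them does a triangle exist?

5

(195,311,387): 195+311 > 387 → valid
(103,365,474): 103+365 ≤ 474 → not valid
(19,426,436): 19+426 > 436 → valid
(418,424,788): 418+424 > 788 → valid
(21,57,84): 21+57 ≤ 84 → not valid
(127,272,436): 127+272 ≤ 436 → not valid
(68,76,141): 68+76 > 141 → valid
(84,374,405): 84+374 > 405 → valid
5 of the 8 triples form a triangle.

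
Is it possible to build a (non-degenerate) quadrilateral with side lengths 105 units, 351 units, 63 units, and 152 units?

For a quadrilateral, each side must be shorter than the sum of the others.
Here the longest side is 351, but the remaining 3 sides sum to only 320.

No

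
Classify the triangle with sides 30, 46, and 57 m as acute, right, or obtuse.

obtuse

Compare the square of the longest side to the sum of squares of the other two: 30² + 46² = 3016 < 3249 = 57².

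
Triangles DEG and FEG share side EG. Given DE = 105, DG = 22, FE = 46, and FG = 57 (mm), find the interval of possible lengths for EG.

83 < EG < 103

From triangle DEG: |105 − 22| < EG < 105 + 22, i.e. 83 < EG < 127.
From triangle FEG: 11 < EG < 103.
Both must hold, so EG lies in the intersection.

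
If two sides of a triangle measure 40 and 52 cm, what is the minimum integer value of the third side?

13

The third side must be strictly greater than |40 − 52| = 12.
The smallest integer above 12 is 13.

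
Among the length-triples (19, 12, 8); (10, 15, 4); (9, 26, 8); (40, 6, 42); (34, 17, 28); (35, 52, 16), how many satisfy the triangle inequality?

3

(8,12,19): 8+12 > 19 → valid
(4,10,15): 4+10 ≤ 15 → not valid
(8,9,26): 8+9 ≤ 26 → not valid
(6,40,42): 6+40 > 42 → valid
(17,28,34): 17+28 > 34 → valid
(16,35,52): 16+35 ≤ 52 → not valid
3 of the 6 triples form a triangle.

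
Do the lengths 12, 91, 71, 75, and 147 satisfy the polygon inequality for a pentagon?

A pentagon exists iff every side is shorter than the sum of the others — equivalently, the longest side is less than the sum of the rest.
Longest side 147 < 249 (sum of the remaining 4), so yes.

Yes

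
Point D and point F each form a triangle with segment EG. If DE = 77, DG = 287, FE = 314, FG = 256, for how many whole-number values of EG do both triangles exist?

From triangle DEG: 210 < EG < 364.
From triangle FEG: 58 < EG < 570.
Intersection: 210 < EG < 364, so integers 211 through 363: 153 values.

153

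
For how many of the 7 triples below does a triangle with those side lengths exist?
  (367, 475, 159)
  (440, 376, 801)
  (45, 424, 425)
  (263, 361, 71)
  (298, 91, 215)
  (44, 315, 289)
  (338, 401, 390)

(159,367,475): 159+367 > 475 → valid
(376,440,801): 376+440 > 801 → valid
(45,424,425): 45+424 > 425 → valid
(71,263,361): 71+263 ≤ 361 → not valid
(91,215,298): 91+215 > 298 → valid
(44,289,315): 44+289 > 315 → valid
(338,390,401): 338+390 > 401 → valid
6 of the 7 triples form a triangle.

6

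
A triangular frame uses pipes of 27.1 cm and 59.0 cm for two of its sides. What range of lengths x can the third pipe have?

31.9 < x < 86.1 (cm)

By the triangle inequality, x must be less than 27.1 + 59.0 = 86.1 and greater than |27.1 − 59.0| = 31.9.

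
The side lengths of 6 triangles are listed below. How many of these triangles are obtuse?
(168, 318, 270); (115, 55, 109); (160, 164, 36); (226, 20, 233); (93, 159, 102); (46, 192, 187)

(168,318,270): 168²+270² = 101124 = 318² → right
(115,55,109): 55²+109² = 14906 > 13225 = 115² → acute
(160,164,36): 36²+160² = 26896 = 164² → right
(226,20,233): 20²+226² = 51476 < 54289 = 233² → obtuse
(93,159,102): 93²+102² = 19053 < 25281 = 159² → obtuse
(46,192,187): 46²+187² = 37085 > 36864 = 192² → acute
2 of the 6 are obtuse.

2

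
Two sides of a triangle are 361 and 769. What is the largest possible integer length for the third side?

The third side must be strictly less than 361 + 769 = 1130.
The largest integer below 1130 is 1129.

1129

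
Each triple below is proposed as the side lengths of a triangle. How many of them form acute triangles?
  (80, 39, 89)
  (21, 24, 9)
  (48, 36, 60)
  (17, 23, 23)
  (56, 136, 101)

(80,39,89): 39²+80² = 7921 = 89² → right
(21,24,9): 9²+21² = 522 < 576 = 24² → obtuse
(48,36,60): 36²+48² = 3600 = 60² → right
(17,23,23): 17²+23² = 818 > 529 = 23² → acute
(56,136,101): 56²+101² = 13337 < 18496 = 136² → obtuse
1 of the 5 is acute.

1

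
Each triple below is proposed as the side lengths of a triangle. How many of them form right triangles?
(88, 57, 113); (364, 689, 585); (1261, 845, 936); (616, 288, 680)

3

(88,57,113): 57²+88² = 10993 < 12769 = 113² → obtuse
(364,689,585): 364²+585² = 474721 = 689² → right
(1261,845,936): 845²+936² = 1590121 = 1261² → right
(616,288,680): 288²+616² = 462400 = 680² → right
3 of the 4 are right.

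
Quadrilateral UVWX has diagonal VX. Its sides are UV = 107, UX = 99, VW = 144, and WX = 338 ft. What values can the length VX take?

194 < VX < 206

From triangle UVX: |107 − 99| < VX < 107 + 99, i.e. 8 < VX < 206.
From triangle WVX: 194 < VX < 482.
Both must hold, so VX lies in the intersection.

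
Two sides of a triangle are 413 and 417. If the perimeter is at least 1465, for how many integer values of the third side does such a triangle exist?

Triangle inequality: 4 < x < 830. Perimeter ≥ 1465 gives x ≥ 1465 − 413 − 417 = 635.
So 635 ≤ x < 830; integers 635 through 829: 195 values.

195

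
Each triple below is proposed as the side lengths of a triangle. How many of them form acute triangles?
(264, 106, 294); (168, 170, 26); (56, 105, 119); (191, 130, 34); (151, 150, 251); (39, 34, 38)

1

(264,106,294): 106²+264² = 80932 < 86436 = 294² → obtuse
(168,170,26): 26²+168² = 28900 = 170² → right
(56,105,119): 56²+105² = 14161 = 119² → right
(191,130,34): 34+130 ≤ 191, not a triangle
(151,150,251): 150²+151² = 45301 < 63001 = 251² → obtuse
(39,34,38): 34²+38² = 2600 > 1521 = 39² → acute
1 of the 6 is acute.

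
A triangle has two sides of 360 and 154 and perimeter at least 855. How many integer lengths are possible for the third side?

173

Triangle inequality: 206 < x < 514. Perimeter ≥ 855 gives x ≥ 855 − 360 − 154 = 341.
So 341 ≤ x < 514; integers 341 through 513: 173 values.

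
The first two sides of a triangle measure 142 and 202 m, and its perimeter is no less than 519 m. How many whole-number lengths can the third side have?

169

Triangle inequality: 60 < x < 344. Perimeter ≥ 519 gives x ≥ 519 − 142 − 202 = 175.
So 175 ≤ x < 344; integers 175 through 343: 169 values.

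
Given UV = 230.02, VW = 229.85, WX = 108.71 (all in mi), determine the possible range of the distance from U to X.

The maximum is all hops collinear in one direction: 230.02 + 229.85 + 108.71 = 568.58.
The longest hop is 230.02; the others sum to 338.56. Since 230.02 ≤ 338.56, the path can fold back on itself completely, so the minimum distance is 0.

0 ≤ UX ≤ 568.58 mi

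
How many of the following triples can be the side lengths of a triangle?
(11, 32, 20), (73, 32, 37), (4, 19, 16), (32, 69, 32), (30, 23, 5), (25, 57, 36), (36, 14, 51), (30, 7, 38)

2

(11,20,32): 11+20 ≤ 32 → not valid
(32,37,73): 32+37 ≤ 73 → not valid
(4,16,19): 4+16 > 19 → valid
(32,32,69): 32+32 ≤ 69 → not valid
(5,23,30): 5+23 ≤ 30 → not valid
(25,36,57): 25+36 > 57 → valid
(14,36,51): 14+36 ≤ 51 → not valid
(7,30,38): 7+30 ≤ 38 → not valid
2 of the 8 triples form a triangle.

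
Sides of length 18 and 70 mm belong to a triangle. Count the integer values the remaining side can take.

35

The third side lies in the open interval (52, 88).
Integers from 53 to 87 inclusive: 87 − 53 + 1 = 35.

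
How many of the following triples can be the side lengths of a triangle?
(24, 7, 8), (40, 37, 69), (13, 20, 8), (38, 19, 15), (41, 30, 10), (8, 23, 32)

(7,8,24): 7+8 ≤ 24 → not valid
(37,40,69): 37+40 > 69 → valid
(8,13,20): 8+13 > 20 → valid
(15,19,38): 15+19 ≤ 38 → not valid
(10,30,41): 10+30 ≤ 41 → not valid
(8,23,32): 8+23 ≤ 32 → not valid
2 of the 6 triples form a triangle.

2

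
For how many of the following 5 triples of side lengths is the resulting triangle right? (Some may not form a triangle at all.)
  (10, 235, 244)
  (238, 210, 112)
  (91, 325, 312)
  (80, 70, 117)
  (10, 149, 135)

(10,235,244): 10²+235² = 55325 < 59536 = 244² → obtuse
(238,210,112): 112²+210² = 56644 = 238² → right
(91,325,312): 91²+312² = 105625 = 325² → right
(80,70,117): 70²+80² = 11300 < 13689 = 117² → obtuse
(10,149,135): 10+135 ≤ 149, not a triangle
2 of the 5 are right.

2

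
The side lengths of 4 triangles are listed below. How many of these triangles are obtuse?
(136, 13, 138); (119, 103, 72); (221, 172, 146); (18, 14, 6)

2

(136,13,138): 13²+136² = 18665 < 19044 = 138² → obtuse
(119,103,72): 72²+103² = 15793 > 14161 = 119² → acute
(221,172,146): 146²+172² = 50900 > 48841 = 221² → acute
(18,14,6): 6²+14² = 232 < 324 = 18² → obtuse
2 of the 4 are obtuse.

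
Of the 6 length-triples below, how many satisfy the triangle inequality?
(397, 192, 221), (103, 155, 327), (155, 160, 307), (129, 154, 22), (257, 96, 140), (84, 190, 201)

(192,221,397): 192+221 > 397 → valid
(103,155,327): 103+155 ≤ 327 → not valid
(155,160,307): 155+160 > 307 → valid
(22,129,154): 22+129 ≤ 154 → not valid
(96,140,257): 96+140 ≤ 257 → not valid
(84,190,201): 84+190 > 201 → valid
3 of the 6 triples form a triangle.

3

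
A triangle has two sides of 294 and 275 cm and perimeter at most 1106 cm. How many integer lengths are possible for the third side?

Triangle inequality: 19 < x < 569. Perimeter ≤ 1106 gives x ≤ 1106 − 294 − 275 = 537.
So 19 < x ≤ 537; integers 20 through 537: 518 values.

518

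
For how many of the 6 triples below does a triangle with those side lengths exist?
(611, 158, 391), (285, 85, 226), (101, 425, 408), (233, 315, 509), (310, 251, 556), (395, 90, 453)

(158,391,611): 158+391 ≤ 611 → not valid
(85,226,285): 85+226 > 285 → valid
(101,408,425): 101+408 > 425 → valid
(233,315,509): 233+315 > 509 → valid
(251,310,556): 251+310 > 556 → valid
(90,395,453): 90+395 > 453 → valid
5 of the 6 triples form a triangle.

5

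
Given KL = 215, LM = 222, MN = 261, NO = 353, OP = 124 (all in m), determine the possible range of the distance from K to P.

The maximum is all hops collinear in one direction: 215 + 222 + 261 + 353 + 124 = 1175.
The longest hop is 353; the others sum to 822. Since 353 ≤ 822, the path can fold back on itself completely, so the minimum distance is 0.

0 ≤ KP ≤ 1175 m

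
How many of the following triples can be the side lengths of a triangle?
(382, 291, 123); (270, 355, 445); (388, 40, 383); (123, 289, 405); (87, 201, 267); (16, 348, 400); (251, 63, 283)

(123,291,382): 123+291 > 382 → valid
(270,355,445): 270+355 > 445 → valid
(40,383,388): 40+383 > 388 → valid
(123,289,405): 123+289 > 405 → valid
(87,201,267): 87+201 > 267 → valid
(16,348,400): 16+348 ≤ 400 → not valid
(63,251,283): 63+251 > 283 → valid
6 of the 7 triples form a triangle.

6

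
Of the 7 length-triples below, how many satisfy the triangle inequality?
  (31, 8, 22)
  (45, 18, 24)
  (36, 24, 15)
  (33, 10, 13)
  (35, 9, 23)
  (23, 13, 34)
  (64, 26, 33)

2

(8,22,31): 8+22 ≤ 31 → not valid
(18,24,45): 18+24 ≤ 45 → not valid
(15,24,36): 15+24 > 36 → valid
(10,13,33): 10+13 ≤ 33 → not valid
(9,23,35): 9+23 ≤ 35 → not valid
(13,23,34): 13+23 > 34 → valid
(26,33,64): 26+33 ≤ 64 → not valid
2 of the 7 triples form a triangle.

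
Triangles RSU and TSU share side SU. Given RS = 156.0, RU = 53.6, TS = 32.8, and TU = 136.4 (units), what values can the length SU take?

103.6 < SU < 169.2

From triangle RSU: |156.0 − 53.6| < SU < 156.0 + 53.6, i.e. 102.4 < SU < 209.6.
From triangle TSU: 103.6 < SU < 169.2.
Both must hold, so SU lies in the intersection.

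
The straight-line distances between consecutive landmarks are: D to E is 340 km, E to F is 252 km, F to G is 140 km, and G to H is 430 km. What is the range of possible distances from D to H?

0 ≤ DH ≤ 1162 km

The maximum is all hops collinear in one direction: 340 + 252 + 140 + 430 = 1162.
The longest hop is 430; the others sum to 732. Since 430 ≤ 732, the path can fold back on itself completely, so the minimum distance is 0.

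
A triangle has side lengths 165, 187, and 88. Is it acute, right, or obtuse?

Compare the square of the longest side to the sum of squares of the other two: 88² + 165² = 34969 = 187².

right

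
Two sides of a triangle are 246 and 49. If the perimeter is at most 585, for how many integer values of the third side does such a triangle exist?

93

Triangle inequality: 197 < x < 295. Perimeter ≤ 585 gives x ≤ 585 − 246 − 49 = 290.
So 197 < x ≤ 290; integers 198 through 290: 93 values.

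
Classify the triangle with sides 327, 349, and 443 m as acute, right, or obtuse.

Compare the square of the longest side to the sum of squares of the other two: 327² + 349² = 228730 > 196249 = 443².

acute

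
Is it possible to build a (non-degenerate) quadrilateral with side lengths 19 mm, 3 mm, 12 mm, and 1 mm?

For a quadrilateral, each side must be shorter than the sum of the others.
Here the longest side is 19, but the remaining 3 sides sum to only 16.

No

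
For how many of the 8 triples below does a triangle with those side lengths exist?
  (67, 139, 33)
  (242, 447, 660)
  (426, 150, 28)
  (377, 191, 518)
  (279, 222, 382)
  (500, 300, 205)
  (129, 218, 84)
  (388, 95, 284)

(33,67,139): 33+67 ≤ 139 → not valid
(242,447,660): 242+447 > 660 → valid
(28,150,426): 28+150 ≤ 426 → not valid
(191,377,518): 191+377 > 518 → valid
(222,279,382): 222+279 > 382 → valid
(205,300,500): 205+300 > 500 → valid
(84,129,218): 84+129 ≤ 218 → not valid
(95,284,388): 95+284 ≤ 388 → not valid
4 of the 8 triples form a triangle.

4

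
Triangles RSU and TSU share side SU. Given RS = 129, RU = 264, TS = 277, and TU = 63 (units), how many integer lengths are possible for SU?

125

From triangle RSU: 135 < SU < 393.
From triangle TSU: 214 < SU < 340.
Intersection: 214 < SU < 340, so integers 215 through 339: 125 values.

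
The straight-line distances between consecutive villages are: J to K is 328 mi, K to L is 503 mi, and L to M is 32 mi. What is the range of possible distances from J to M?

The maximum is all hops collinear in one direction: 328 + 503 + 32 = 863.
The longest hop is 503; the others sum to 360. Folding the others back against it leaves at least 503 − 360 = 143.

143 ≤ JM ≤ 863 mi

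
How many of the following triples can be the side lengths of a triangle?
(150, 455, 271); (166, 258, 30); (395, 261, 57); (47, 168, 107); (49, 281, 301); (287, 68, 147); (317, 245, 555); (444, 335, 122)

3

(150,271,455): 150+271 ≤ 455 → not valid
(30,166,258): 30+166 ≤ 258 → not valid
(57,261,395): 57+261 ≤ 395 → not valid
(47,107,168): 47+107 ≤ 168 → not valid
(49,281,301): 49+281 > 301 → valid
(68,147,287): 68+147 ≤ 287 → not valid
(245,317,555): 245+317 > 555 → valid
(122,335,444): 122+335 > 444 → valid
3 of the 8 triples form a triangle.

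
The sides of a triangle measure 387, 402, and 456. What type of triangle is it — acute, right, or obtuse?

acute

Compare the square of the longest side to the sum of squares of the other two: 387² + 402² = 311373 > 207936 = 456².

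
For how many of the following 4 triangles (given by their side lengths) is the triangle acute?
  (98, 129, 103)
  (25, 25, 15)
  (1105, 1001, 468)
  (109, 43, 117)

(98,129,103): 98²+103² = 20213 > 16641 = 129² → acute
(25,25,15): 15²+25² = 850 > 625 = 25² → acute
(1105,1001,468): 468²+1001² = 1221025 = 1105² → right
(109,43,117): 43²+109² = 13730 > 13689 = 117² → acute
3 of the 4 are acute.

3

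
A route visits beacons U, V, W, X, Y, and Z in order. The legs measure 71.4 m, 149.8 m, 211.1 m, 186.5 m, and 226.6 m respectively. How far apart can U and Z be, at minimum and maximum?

The maximum is all hops collinear in one direction: 71.4 + 149.8 + 211.1 + 186.5 + 226.6 = 845.4.
The longest hop is 226.6; the others sum to 618.8. Since 226.6 ≤ 618.8, the path can fold back on itself completely, so the minimum distance is 0.

0 ≤ UZ ≤ 845.4 m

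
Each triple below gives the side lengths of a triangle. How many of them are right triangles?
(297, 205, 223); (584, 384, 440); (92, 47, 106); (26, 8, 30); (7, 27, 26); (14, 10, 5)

1

(297,205,223): 205²+223² = 91754 > 88209 = 297² → acute
(584,384,440): 384²+440² = 341056 = 584² → right
(92,47,106): 47²+92² = 10673 < 11236 = 106² → obtuse
(26,8,30): 8²+26² = 740 < 900 = 30² → obtuse
(7,27,26): 7²+26² = 725 < 729 = 27² → obtuse
(14,10,5): 5²+10² = 125 < 196 = 14² → obtuse
1 of the 6 is right.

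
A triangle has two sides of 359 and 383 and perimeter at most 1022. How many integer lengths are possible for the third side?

256

Triangle inequality: 24 < x < 742. Perimeter ≤ 1022 gives x ≤ 1022 − 359 − 383 = 280.
So 24 < x ≤ 280; integers 25 through 280: 256 values.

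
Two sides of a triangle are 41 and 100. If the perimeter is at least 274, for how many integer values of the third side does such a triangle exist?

Triangle inequality: 59 < x < 141. Perimeter ≥ 274 gives x ≥ 274 − 41 − 100 = 133.
So 133 ≤ x < 141; integers 133 through 140: 8 values.

8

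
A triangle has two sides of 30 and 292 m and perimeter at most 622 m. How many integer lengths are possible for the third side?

Triangle inequality: 262 < x < 322. Perimeter ≤ 622 gives x ≤ 622 − 30 − 292 = 300.
So 262 < x ≤ 300; integers 263 through 300: 38 values.

38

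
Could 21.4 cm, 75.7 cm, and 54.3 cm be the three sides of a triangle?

No

The two shorter sides sum to 75.7, exactly equal to the longest side 75.7.
That gives only a degenerate (flat) triangle — the inequality must be strict.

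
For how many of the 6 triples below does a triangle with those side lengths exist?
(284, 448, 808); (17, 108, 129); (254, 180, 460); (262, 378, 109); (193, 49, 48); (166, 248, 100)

(284,448,808): 284+448 ≤ 808 → not valid
(17,108,129): 17+108 ≤ 129 → not valid
(180,254,460): 180+254 ≤ 460 → not valid
(109,262,378): 109+262 ≤ 378 → not valid
(48,49,193): 48+49 ≤ 193 → not valid
(100,166,248): 100+166 > 248 → valid
1 of the 6 triples forms a triangle.

1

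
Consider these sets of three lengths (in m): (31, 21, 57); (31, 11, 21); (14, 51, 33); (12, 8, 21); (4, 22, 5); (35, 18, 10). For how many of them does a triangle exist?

(21,31,57): 21+31 ≤ 57 → not valid
(11,21,31): 11+21 > 31 → valid
(14,33,51): 14+33 ≤ 51 → not valid
(8,12,21): 8+12 ≤ 21 → not valid
(4,5,22): 4+5 ≤ 22 → not valid
(10,18,35): 10+18 ≤ 35 → not valid
1 of the 6 triples forms a triangle.

1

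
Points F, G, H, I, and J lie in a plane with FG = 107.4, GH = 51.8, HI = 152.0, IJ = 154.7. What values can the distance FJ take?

The maximum is all hops collinear in one direction: 107.4 + 51.8 + 152.0 + 154.7 = 465.9.
The longest hop is 154.7; the others sum to 311.2. Since 154.7 ≤ 311.2, the path can fold back on itself completely, so the minimum distance is 0.

0 ≤ FJ ≤ 465.9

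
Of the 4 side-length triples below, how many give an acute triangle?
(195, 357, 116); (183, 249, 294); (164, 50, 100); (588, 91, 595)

1

(195,357,116): 116+195 ≤ 357, not a triangle
(183,249,294): 183²+249² = 95490 > 86436 = 294² → acute
(164,50,100): 50+100 ≤ 164, not a triangle
(588,91,595): 91²+588² = 354025 = 595² → right
1 of the 4 is acute.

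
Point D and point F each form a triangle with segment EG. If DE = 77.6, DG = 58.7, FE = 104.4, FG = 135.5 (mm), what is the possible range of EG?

From triangle DEG: |77.6 − 58.7| < EG < 77.6 + 58.7, i.e. 18.9 < EG < 136.3.
From triangle FEG: 31.1 < EG < 239.9.
Both must hold, so EG lies in the intersection.

31.1 < EG < 136.3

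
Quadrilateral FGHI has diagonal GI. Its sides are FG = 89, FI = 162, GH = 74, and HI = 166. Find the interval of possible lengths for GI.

From triangle FGI: |89 − 162| < GI < 89 + 162, i.e. 73 < GI < 251.
From triangle HGI: 92 < GI < 240.
Both must hold, so GI lies in the intersection.

92 < GI < 240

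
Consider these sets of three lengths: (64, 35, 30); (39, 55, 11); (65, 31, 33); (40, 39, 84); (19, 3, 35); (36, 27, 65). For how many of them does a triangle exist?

1

(30,35,64): 30+35 > 64 → valid
(11,39,55): 11+39 ≤ 55 → not valid
(31,33,65): 31+33 ≤ 65 → not valid
(39,40,84): 39+40 ≤ 84 → not valid
(3,19,35): 3+19 ≤ 35 → not valid
(27,36,65): 27+36 ≤ 65 → not valid
1 of the 6 triples forms a triangle.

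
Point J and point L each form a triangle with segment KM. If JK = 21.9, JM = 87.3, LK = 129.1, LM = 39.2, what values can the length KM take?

89.9 < KM < 109.2

From triangle JKM: |21.9 − 87.3| < KM < 21.9 + 87.3, i.e. 65.4 < KM < 109.2.
From triangle LKM: 89.9 < KM < 168.3.
Both must hold, so KM lies in the intersection.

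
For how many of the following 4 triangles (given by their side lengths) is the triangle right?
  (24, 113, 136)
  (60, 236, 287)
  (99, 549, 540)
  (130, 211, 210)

(24,113,136): 24²+113² = 13345 < 18496 = 136² → obtuse
(60,236,287): 60²+236² = 59296 < 82369 = 287² → obtuse
(99,549,540): 99²+540² = 301401 = 549² → right
(130,211,210): 130²+210² = 61000 > 44521 = 211² → acute
1 of the 4 is right.

1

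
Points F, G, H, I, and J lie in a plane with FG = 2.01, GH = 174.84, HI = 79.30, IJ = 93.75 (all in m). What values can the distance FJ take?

0 ≤ FJ ≤ 349.90 m

The maximum is all hops collinear in one direction: 2.01 + 174.84 + 79.30 + 93.75 = 349.90.
The longest hop is 174.84; the others sum to 175.06. Since 174.84 ≤ 175.06, the path can fold back on itself completely, so the minimum distance is 0.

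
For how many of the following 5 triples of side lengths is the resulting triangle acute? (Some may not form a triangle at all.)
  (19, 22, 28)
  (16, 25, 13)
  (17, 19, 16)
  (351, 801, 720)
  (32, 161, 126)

(19,22,28): 19²+22² = 845 > 784 = 28² → acute
(16,25,13): 13²+16² = 425 < 625 = 25² → obtuse
(17,19,16): 16²+17² = 545 > 361 = 19² → acute
(351,801,720): 351²+720² = 641601 = 801² → right
(32,161,126): 32+126 ≤ 161, not a triangle
2 of the 5 are acute.

2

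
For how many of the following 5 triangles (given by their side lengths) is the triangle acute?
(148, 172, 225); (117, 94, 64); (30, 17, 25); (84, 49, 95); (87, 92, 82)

(148,172,225): 148²+172² = 51488 > 50625 = 225² → acute
(117,94,64): 64²+94² = 12932 < 13689 = 117² → obtuse
(30,17,25): 17²+25² = 914 > 900 = 30² → acute
(84,49,95): 49²+84² = 9457 > 9025 = 95² → acute
(87,92,82): 82²+87² = 14293 > 8464 = 92² → acute
4 of the 5 are acute.

4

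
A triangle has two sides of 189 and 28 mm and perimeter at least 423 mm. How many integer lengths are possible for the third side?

Triangle inequality: 161 < x < 217. Perimeter ≥ 423 gives x ≥ 423 − 189 − 28 = 206.
So 206 ≤ x < 217; integers 206 through 216: 11 values.

11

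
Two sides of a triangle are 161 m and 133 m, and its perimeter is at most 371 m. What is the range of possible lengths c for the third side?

Triangle inequality alone gives 28 < c < 294.
The perimeter condition gives c ≤ 371 − 161 − 133 = 77.
Intersecting the two: 28 < c ≤ 77.

28 < c ≤ 77 m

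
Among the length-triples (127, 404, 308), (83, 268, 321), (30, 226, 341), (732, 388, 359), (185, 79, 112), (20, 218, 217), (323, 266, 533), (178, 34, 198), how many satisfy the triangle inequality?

(127,308,404): 127+308 > 404 → valid
(83,268,321): 83+268 > 321 → valid
(30,226,341): 30+226 ≤ 341 → not valid
(359,388,732): 359+388 > 732 → valid
(79,112,185): 79+112 > 185 → valid
(20,217,218): 20+217 > 218 → valid
(266,323,533): 266+323 > 533 → valid
(34,178,198): 34+178 > 198 → valid
7 of the 8 triples form a triangle.

7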